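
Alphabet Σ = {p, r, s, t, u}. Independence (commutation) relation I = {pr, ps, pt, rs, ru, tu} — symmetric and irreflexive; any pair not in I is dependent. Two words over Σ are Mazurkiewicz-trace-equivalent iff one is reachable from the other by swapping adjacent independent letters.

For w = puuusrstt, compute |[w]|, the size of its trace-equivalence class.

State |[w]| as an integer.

piece 0:p — minimal
piece 1:u rests on {0:p}
piece 2:u rests on {1:u}
piece 3:u rests on {2:u}
piece 4:s rests on {3:u}
piece 5:r — minimal
piece 6:s rests on {4:s}
piece 7:t rests on {5:r, 6:s}
piece 8:t rests on {7:t}
minimal pieces: {0:p, 5:r}
ways to finish when only these pieces remain (= sum over removing one remaining piece with nothing left below it):
  1 left: {8}→1
  2 left: {7,8}→1
  3 left: {5,7,8}→1  {6,7,8}→1
  4 left: {4,6,7,8}→1  {5,6,7,8}→2
  5 left: {3,4,6,7,8}→1  {4,5,6,7,8}→3
  6 left: {2,3,4,6,7,8}→1  {3,4,5,6,7,8}→4
  7 left: {1,2,3,4,6,7,8}→1  {2,3,4,5,6,7,8}→5
  placing 0:p first → 6 extensions
  placing 5:r first → 1 extensions
total linear extensions = 7

7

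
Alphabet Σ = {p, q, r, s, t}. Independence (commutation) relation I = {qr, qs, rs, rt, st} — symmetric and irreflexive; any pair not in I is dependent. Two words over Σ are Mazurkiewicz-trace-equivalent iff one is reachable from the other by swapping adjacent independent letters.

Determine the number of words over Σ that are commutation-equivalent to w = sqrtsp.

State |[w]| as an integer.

piece 0:s — minimal
piece 1:q — minimal
piece 2:r — minimal
piece 3:t rests on {1:q}
piece 4:s rests on {0:s}
piece 5:p rests on {2:r, 3:t, 4:s}
minimal pieces: {0:s, 1:q, 2:r}
ways to finish when only these pieces remain (= sum over removing one remaining piece with nothing left below it):
  1 left: {5}→1
  2 left: {2,5}→1  {3,5}→1  {4,5}→1
  3 left: {0,4,5}→1  {1,3,5}→1  {2,3,5}→2  {2,4,5}→2  {3,4,5}→2
  4 left: {0,2,4,5}→3  {0,3,4,5}→3  {1,2,3,5}→3  {1,3,4,5}→3  {2,3,4,5}→6
  placing 0:s first → 12 extensions
  placing 1:q first → 12 extensions
  placing 2:r first → 6 extensions
total linear extensions = 30

30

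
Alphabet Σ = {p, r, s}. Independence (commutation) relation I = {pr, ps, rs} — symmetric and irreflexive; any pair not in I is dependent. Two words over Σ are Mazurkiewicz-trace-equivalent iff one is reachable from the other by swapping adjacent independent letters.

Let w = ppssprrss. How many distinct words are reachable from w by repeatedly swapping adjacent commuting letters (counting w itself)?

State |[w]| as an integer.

drop 0:p onto floor
drop 1:p onto {0:p}
drop 2:s onto floor
drop 3:s onto {2:s}
drop 4:p onto {1:p}
drop 5:r onto floor
drop 6:r onto {5:r}
drop 7:s onto {3:s}
drop 8:s onto {7:s}
ground layer = {0:p, 2:s, 5:r}
drop-orders for the pieces not yet dropped (sum over which currently-grounded one goes next):
  1 to go: {4} 1  {6} 1  {8} 1
  2 to go: {1,4} 1  {4,6} 2  {4,8} 2  {5,6} 1  {6,8} 2  {7,8} 1
  3 to go: {0,1,4} 1  {1,4,6} 3  {1,4,8} 3  {3,7,8} 1  {4,5,6} 3  {4,6,8} 6  {4,7,8} 3  {5,6,8} 3  {6,7,8} 3
  4 to go: {0,1,4,6} 4  {0,1,4,8} 4  {1,4,5,6} 6  {1,4,6,8} 12  {1,4,7,8} 6  {2,3,7,8} 1  {3,4,7,8} 4  {3,6,7,8} 4  {4,5,6,8} 12  {4,6,7,8} 12  {5,6,7,8} 6
  5 to go: {0,1,4,5,6} 10  {0,1,4,6,8} 20  {0,1,4,7,8} 10  {1,3,4,7,8} 10  {1,4,5,6,8} 30  {1,4,6,7,8} 30  {2,3,4,7,8} 5  {2,3,6,7,8} 5  {3,4,6,7,8} 20  {3,5,6,7,8} 10  {4,5,6,7,8} 30
  6 to go: {0,1,3,4,7,8} 20  {0,1,4,5,6,8} 60  {0,1,4,6,7,8} 60  {1,2,3,4,7,8} 15  {1,3,4,6,7,8} 60  {1,4,5,6,7,8} 90  {2,3,4,6,7,8} 30  {2,3,5,6,7,8} 15  {3,4,5,6,7,8} 60
  7 to go: {0,1,2,3,4,7,8} 35  {0,1,3,4,6,7,8} 140  {0,1,4,5,6,7,8} 210  {1,2,3,4,6,7,8} 105  {1,3,4,5,6,7,8} 210  {2,3,4,5,6,7,8} 105
  if 0:p drops first: 420 orders
  if 2:s drops first: 560 orders
  if 5:r drops first: 280 orders
heap linearizations: 1260

1260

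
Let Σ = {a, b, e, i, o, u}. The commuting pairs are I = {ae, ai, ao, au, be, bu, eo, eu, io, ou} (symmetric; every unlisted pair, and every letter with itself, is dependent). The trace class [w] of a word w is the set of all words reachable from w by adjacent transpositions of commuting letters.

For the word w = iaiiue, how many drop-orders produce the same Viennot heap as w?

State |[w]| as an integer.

piece 0:i — minimal
piece 1:a — minimal
piece 2:i rests on {0:i}
piece 3:i rests on {2:i}
piece 4:u rests on {3:i}
piece 5:e rests on {3:i}
minimal pieces: {0:i, 1:a}
ways to finish when only these pieces remain (= sum over removing one remaining piece with nothing left below it):
  1 left: {1}→1  {4}→1  {5}→1
  2 left: {1,4}→2  {1,5}→2  {4,5}→2
  3 left: {1,4,5}→6  {3,4,5}→2
  4 left: {1,3,4,5}→8  {2,3,4,5}→2
  placing 0:i first → 10 extensions
  placing 1:a first → 2 extensions
total linear extensions = 12

12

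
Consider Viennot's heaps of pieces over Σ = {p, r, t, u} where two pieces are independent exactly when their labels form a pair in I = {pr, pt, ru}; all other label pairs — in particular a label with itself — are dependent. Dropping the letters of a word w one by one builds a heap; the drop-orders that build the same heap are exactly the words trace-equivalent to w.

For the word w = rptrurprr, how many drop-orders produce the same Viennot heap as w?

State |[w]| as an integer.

#0=r has no predecessor
#1=p has no predecessor
#2=t depends on [0:r]
#3=r depends on [2:t]
#4=u depends on [1:p, 2:t]
#5=r depends on [3:r]
#6=p depends on [4:u]
#7=r depends on [5:r]
#8=r depends on [7:r]
sources: [0:r, 1:p]
N(rest) = Σ N(rest − s) over sources s of rest; N(one piece) = 1:
  size 1 → [6]=1  [8]=1
  size 2 → [4,6]=1  [6,8]=2  [7,8]=1
  size 3 → [1,4,6]=1  [4,6,8]=3  [5,7,8]=1  [6,7,8]=3
  size 4 → [1,4,6,8]=4  [3,5,7,8]=1  [4,6,7,8]=6  [5,6,7,8]=4
  size 5 → [1,4,6,7,8]=10  [3,5,6,7,8]=5  [4,5,6,7,8]=10
  size 6 → [1,4,5,6,7,8]=20  [3,4,5,6,7,8]=15
  size 7 → [1,3,4,5,6,7,8]=35  [2,3,4,5,6,7,8]=15
  first=0(r) contributes 50
  first=1(p) contributes 15
|[w]| = 65

65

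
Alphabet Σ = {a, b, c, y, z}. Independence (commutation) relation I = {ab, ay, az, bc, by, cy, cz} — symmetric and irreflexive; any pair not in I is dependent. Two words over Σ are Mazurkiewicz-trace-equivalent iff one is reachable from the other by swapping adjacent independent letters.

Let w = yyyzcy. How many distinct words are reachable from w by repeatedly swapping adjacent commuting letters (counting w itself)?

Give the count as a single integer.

#0=y has no predecessor
#1=y depends on [0:y]
#2=y depends on [1:y]
#3=z depends on [2:y]
#4=c has no predecessor
#5=y depends on [3:z]
sources: [0:y, 4:c]
N(rest) = Σ N(rest − s) over sources s of rest; N(one piece) = 1:
  size 1 → [4]=1  [5]=1
  size 2 → [3,5]=1  [4,5]=2
  size 3 → [2,3,5]=1  [3,4,5]=3
  size 4 → [1,2,3,5]=1  [2,3,4,5]=4
  first=0(y) contributes 5
  first=4(c) contributes 1
|[w]| = 6

6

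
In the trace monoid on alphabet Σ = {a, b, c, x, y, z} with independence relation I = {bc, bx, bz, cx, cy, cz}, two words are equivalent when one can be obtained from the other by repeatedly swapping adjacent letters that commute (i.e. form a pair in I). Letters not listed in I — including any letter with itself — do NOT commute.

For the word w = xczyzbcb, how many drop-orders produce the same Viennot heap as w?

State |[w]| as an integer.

84

#0=x has no predecessor
#1=c has no predecessor
#2=z depends on [0:x]
#3=y depends on [2:z]
#4=z depends on [3:y]
#5=b depends on [3:y]
#6=c depends on [1:c]
#7=b depends on [5:b]
sources: [0:x, 1:c]
N(rest) = Σ N(rest − s) over sources s of rest; N(one piece) = 1:
  size 1 → [4]=1  [6]=1  [7]=1
  size 2 → [1,6]=1  [4,6]=2  [4,7]=2  [5,7]=1  [6,7]=2
  size 3 → [1,4,6]=3  [1,6,7]=3  [4,5,7]=3  [4,6,7]=6  [5,6,7]=3
  size 4 → [1,4,6,7]=12  [1,5,6,7]=6  [3,4,5,7]=3  [4,5,6,7]=12
  size 5 → [1,4,5,6,7]=30  [2,3,4,5,7]=3  [3,4,5,6,7]=15
  size 6 → [0,2,3,4,5,7]=3  [1,3,4,5,6,7]=45  [2,3,4,5,6,7]=18
  first=0(x) contributes 63
  first=1(c) contributes 21
|[w]| = 84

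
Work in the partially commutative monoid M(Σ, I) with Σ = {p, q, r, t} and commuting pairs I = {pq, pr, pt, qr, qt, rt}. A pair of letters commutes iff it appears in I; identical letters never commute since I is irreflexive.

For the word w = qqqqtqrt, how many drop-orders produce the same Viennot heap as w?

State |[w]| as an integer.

0(q) covers ∅
1(q) covers 0:q
2(q) covers 1:q
3(q) covers 2:q
4(t) covers ∅
5(q) covers 3:q
6(r) covers ∅
7(t) covers 4:t
floor of heap: 0:q, 4:t, 6:r
completions by unplaced set U, small U first (add the entries for U minus each lowest piece of U):
  |U|=1: {5}:1  {6}:1  {7}:1
  |U|=2: {3,5}:1  {4,7}:1  {5,6}:2  {5,7}:2  {6,7}:2
  |U|=3: {2,3,5}:1  {3,5,6}:3  {3,5,7}:3  {4,5,7}:3  {4,6,7}:3  {5,6,7}:6
  |U|=4: {1,2,3,5}:1  {2,3,5,6}:4  {2,3,5,7}:4  {3,4,5,7}:6  {3,5,6,7}:12  {4,5,6,7}:12
  |U|=5: {0,1,2,3,5}:1  {1,2,3,5,6}:5  {1,2,3,5,7}:5  {2,3,4,5,7}:10  {2,3,5,6,7}:20  {3,4,5,6,7}:30
  |U|=6: {0,1,2,3,5,6}:6  {0,1,2,3,5,7}:6  {1,2,3,4,5,7}:15  {1,2,3,5,6,7}:30  {2,3,4,5,6,7}:60
  start at 0(q): 105
  start at 4(t): 42
  start at 6(r): 21
sum over floor = 168

168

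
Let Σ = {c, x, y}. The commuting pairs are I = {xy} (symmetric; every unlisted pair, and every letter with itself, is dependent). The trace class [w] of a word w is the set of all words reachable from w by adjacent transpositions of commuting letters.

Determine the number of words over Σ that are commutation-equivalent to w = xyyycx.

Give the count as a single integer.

0(x) covers ∅
1(y) covers ∅
2(y) covers 1:y
3(y) covers 2:y
4(c) covers 0:x, 3:y
5(x) covers 4:c
floor of heap: 0:x, 1:y
completions by unplaced set U, small U first (add the entries for U minus each lowest piece of U):
  |U|=1: {5}:1
  |U|=2: {4,5}:1
  |U|=3: {0,4,5}:1  {3,4,5}:1
  |U|=4: {0,3,4,5}:2  {2,3,4,5}:1
  start at 0(x): 1
  start at 1(y): 3
sum over floor = 4

4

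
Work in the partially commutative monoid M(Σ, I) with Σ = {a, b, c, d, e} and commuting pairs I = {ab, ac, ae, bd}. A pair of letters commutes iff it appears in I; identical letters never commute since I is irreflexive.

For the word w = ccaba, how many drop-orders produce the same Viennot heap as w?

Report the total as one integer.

10

drop 0:c onto floor
drop 1:c onto {0:c}
drop 2:a onto floor
drop 3:b onto {1:c}
drop 4:a onto {2:a}
ground layer = {0:c, 2:a}
drop-orders for the pieces not yet dropped (sum over which currently-grounded one goes next):
  1 to go: {3} 1  {4} 1
  2 to go: {1,3} 1  {2,4} 1  {3,4} 2
  3 to go: {0,1,3} 1  {1,3,4} 3  {2,3,4} 3
  if 0:c drops first: 6 orders
  if 2:a drops first: 4 orders
heap linearizations: 10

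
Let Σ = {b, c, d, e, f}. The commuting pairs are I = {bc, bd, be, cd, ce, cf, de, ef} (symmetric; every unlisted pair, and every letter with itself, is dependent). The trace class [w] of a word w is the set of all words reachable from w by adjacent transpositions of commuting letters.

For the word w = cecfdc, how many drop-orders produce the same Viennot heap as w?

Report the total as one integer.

drop 0:c onto floor
drop 1:e onto floor
drop 2:c onto {0:c}
drop 3:f onto floor
drop 4:d onto {3:f}
drop 5:c onto {2:c}
ground layer = {0:c, 1:e, 3:f}
drop-orders for the pieces not yet dropped (sum over which currently-grounded one goes next):
  1 to go: {1} 1  {4} 1  {5} 1
  2 to go: {1,4} 2  {1,5} 2  {2,5} 1  {3,4} 1  {4,5} 2
  3 to go: {0,2,5} 1  {1,2,5} 3  {1,3,4} 3  {1,4,5} 6  {2,4,5} 3  {3,4,5} 3
  4 to go: {0,1,2,5} 4  {0,2,4,5} 4  {1,2,4,5} 12  {1,3,4,5} 12  {2,3,4,5} 6
  if 0:c drops first: 30 orders
  if 1:e drops first: 10 orders
  if 3:f drops first: 20 orders
heap linearizations: 60

60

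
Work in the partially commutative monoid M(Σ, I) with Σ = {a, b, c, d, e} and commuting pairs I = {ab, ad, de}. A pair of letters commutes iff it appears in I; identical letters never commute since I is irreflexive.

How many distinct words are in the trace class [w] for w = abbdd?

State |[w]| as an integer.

drop 0:a onto floor
drop 1:b onto floor
drop 2:b onto {1:b}
drop 3:d onto {2:b}
drop 4:d onto {3:d}
ground layer = {0:a, 1:b}
drop-orders for the pieces not yet dropped (sum over which currently-grounded one goes next):
  1 to go: {0} 1  {4} 1
  2 to go: {0,4} 2  {3,4} 1
  3 to go: {0,3,4} 3  {2,3,4} 1
  if 0:a drops first: 1 orders
  if 1:b drops first: 4 orders
heap linearizations: 5

5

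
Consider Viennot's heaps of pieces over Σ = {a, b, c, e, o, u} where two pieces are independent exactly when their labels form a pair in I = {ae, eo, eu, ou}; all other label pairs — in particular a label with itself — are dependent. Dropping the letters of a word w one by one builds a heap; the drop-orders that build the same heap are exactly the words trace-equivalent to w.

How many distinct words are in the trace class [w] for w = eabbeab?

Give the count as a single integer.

4

drop 0:e onto floor
drop 1:a onto floor
drop 2:b onto {0:e, 1:a}
drop 3:b onto {2:b}
drop 4:e onto {3:b}
drop 5:a onto {3:b}
drop 6:b onto {4:e, 5:a}
ground layer = {0:e, 1:a}
drop-orders for the pieces not yet dropped (sum over which currently-grounded one goes next):
  1 to go: {6} 1
  2 to go: {4,6} 1  {5,6} 1
  3 to go: {4,5,6} 2
  4 to go: {3,4,5,6} 2
  5 to go: {2,3,4,5,6} 2
  if 0:e drops first: 2 orders
  if 1:a drops first: 2 orders
heap linearizations: 4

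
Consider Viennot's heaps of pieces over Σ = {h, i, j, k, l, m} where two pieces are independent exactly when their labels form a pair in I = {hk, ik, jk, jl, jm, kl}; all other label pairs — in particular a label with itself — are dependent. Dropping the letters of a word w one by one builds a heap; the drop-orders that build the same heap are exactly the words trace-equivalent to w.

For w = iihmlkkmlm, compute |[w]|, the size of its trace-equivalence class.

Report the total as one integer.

3

#0=i has no predecessor
#1=i depends on [0:i]
#2=h depends on [1:i]
#3=m depends on [2:h]
#4=l depends on [3:m]
#5=k depends on [3:m]
#6=k depends on [5:k]
#7=m depends on [4:l, 6:k]
#8=l depends on [7:m]
#9=m depends on [8:l]
sources: [0:i]
N(rest) = Σ N(rest − s) over sources s of rest; N(one piece) = 1:
  size 1 → [9]=1
  size 2 → [8,9]=1
  size 3 → [7,8,9]=1
  size 4 → [4,7,8,9]=1  [6,7,8,9]=1
  size 5 → [4,6,7,8,9]=2  [5,6,7,8,9]=1
  size 6 → [4,5,6,7,8,9]=3
  size 7 → [3,4,5,6,7,8,9]=3
  size 8 → [2,3,4,5,6,7,8,9]=3
  first=0(i) contributes 3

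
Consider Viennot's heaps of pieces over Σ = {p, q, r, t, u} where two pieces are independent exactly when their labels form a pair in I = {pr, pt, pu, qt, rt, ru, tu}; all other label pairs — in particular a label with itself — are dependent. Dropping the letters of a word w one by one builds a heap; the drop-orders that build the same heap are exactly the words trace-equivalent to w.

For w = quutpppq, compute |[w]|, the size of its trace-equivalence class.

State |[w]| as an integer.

#0=q has no predecessor
#1=u depends on [0:q]
#2=u depends on [1:u]
#3=t has no predecessor
#4=p depends on [0:q]
#5=p depends on [4:p]
#6=p depends on [5:p]
#7=q depends on [2:u, 6:p]
sources: [0:q, 3:t]
N(rest) = Σ N(rest − s) over sources s of rest; N(one piece) = 1:
  size 1 → [3]=1  [7]=1
  size 2 → [2,7]=1  [3,7]=2  [6,7]=1
  size 3 → [1,2,7]=1  [2,3,7]=3  [2,6,7]=2  [3,6,7]=3  [5,6,7]=1
  size 4 → [1,2,3,7]=4  [1,2,6,7]=3  [2,3,6,7]=8  [2,5,6,7]=3  [3,5,6,7]=4  [4,5,6,7]=1
  size 5 → [1,2,3,6,7]=15  [1,2,5,6,7]=6  [2,3,5,6,7]=15  [2,4,5,6,7]=4  [3,4,5,6,7]=5
  size 6 → [1,2,3,5,6,7]=36  [1,2,4,5,6,7]=10  [2,3,4,5,6,7]=24
  first=0(q) contributes 70
  first=3(t) contributes 10
|[w]| = 80

80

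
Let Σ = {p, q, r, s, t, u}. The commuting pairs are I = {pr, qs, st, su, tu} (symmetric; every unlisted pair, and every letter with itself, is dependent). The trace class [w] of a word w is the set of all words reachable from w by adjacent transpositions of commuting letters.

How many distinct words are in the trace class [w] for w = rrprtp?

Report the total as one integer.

4

piece 0:r — minimal
piece 1:r rests on {0:r}
piece 2:p — minimal
piece 3:r rests on {1:r}
piece 4:t rests on {2:p, 3:r}
piece 5:p rests on {4:t}
minimal pieces: {0:r, 2:p}
ways to finish when only these pieces remain (= sum over removing one remaining piece with nothing left below it):
  1 left: {5}→1
  2 left: {4,5}→1
  3 left: {2,4,5}→1  {3,4,5}→1
  4 left: {1,3,4,5}→1  {2,3,4,5}→2
  placing 0:r first → 3 extensions
  placing 2:p first → 1 extensions
total linear extensions = 4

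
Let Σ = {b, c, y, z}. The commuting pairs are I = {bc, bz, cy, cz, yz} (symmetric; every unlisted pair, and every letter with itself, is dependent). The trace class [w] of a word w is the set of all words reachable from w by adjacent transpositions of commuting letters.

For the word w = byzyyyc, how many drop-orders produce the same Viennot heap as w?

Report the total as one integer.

piece 0:b — minimal
piece 1:y rests on {0:b}
piece 2:z — minimal
piece 3:y rests on {1:y}
piece 4:y rests on {3:y}
piece 5:y rests on {4:y}
piece 6:c — minimal
minimal pieces: {0:b, 2:z, 6:c}
ways to finish when only these pieces remain (= sum over removing one remaining piece with nothing left below it):
  1 left: {2}→1  {5}→1  {6}→1
  2 left: {2,5}→2  {2,6}→2  {4,5}→1  {5,6}→2
  3 left: {2,4,5}→3  {2,5,6}→6  {3,4,5}→1  {4,5,6}→3
  4 left: {1,3,4,5}→1  {2,3,4,5}→4  {2,4,5,6}→12  {3,4,5,6}→4
  5 left: {0,1,3,4,5}→1  {1,2,3,4,5}→5  {1,3,4,5,6}→5  {2,3,4,5,6}→20
  placing 0:b first → 30 extensions
  placing 2:z first → 6 extensions
  placing 6:c first → 6 extensions
total linear extensions = 42

42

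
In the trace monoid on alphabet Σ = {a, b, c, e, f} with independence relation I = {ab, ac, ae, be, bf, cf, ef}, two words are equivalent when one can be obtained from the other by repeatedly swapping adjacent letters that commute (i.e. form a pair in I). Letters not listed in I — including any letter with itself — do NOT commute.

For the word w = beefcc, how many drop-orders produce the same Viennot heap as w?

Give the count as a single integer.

0(b) covers ∅
1(e) covers ∅
2(e) covers 1:e
3(f) covers ∅
4(c) covers 0:b, 2:e
5(c) covers 4:c
floor of heap: 0:b, 1:e, 3:f
completions by unplaced set U, small U first (add the entries for U minus each lowest piece of U):
  |U|=1: {3}:1  {5}:1
  |U|=2: {3,5}:2  {4,5}:1
  |U|=3: {0,4,5}:1  {2,4,5}:1  {3,4,5}:3
  |U|=4: {0,2,4,5}:2  {0,3,4,5}:4  {1,2,4,5}:1  {2,3,4,5}:4
  start at 0(b): 5
  start at 1(e): 10
  start at 3(f): 3
sum over floor = 18

18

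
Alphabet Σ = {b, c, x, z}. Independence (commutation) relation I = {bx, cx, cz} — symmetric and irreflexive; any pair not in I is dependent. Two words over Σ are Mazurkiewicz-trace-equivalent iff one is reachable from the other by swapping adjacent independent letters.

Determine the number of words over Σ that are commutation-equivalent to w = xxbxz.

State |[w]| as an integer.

0(x) covers ∅
1(x) covers 0:x
2(b) covers ∅
3(x) covers 1:x
4(z) covers 2:b, 3:x
floor of heap: 0:x, 2:b
completions by unplaced set U, small U first (add the entries for U minus each lowest piece of U):
  |U|=1: {4}:1
  |U|=2: {2,4}:1  {3,4}:1
  |U|=3: {1,3,4}:1  {2,3,4}:2
  start at 0(x): 3
  start at 2(b): 1
sum over floor = 4

4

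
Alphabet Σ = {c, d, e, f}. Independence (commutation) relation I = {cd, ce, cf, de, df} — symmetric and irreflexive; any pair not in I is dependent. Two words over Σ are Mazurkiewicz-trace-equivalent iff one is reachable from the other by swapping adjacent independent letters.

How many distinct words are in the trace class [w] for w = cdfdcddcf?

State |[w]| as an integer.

1260

#0=c has no predecessor
#1=d has no predecessor
#2=f has no predecessor
#3=d depends on [1:d]
#4=c depends on [0:c]
#5=d depends on [3:d]
#6=d depends on [5:d]
#7=c depends on [4:c]
#8=f depends on [2:f]
sources: [0:c, 1:d, 2:f]
N(rest) = Σ N(rest − s) over sources s of rest; N(one piece) = 1:
  size 1 → [6]=1  [7]=1  [8]=1
  size 2 → [2,8]=1  [4,7]=1  [5,6]=1  [6,7]=2  [6,8]=2  [7,8]=2
  size 3 → [0,4,7]=1  [2,6,8]=3  [2,7,8]=3  [3,5,6]=1  [4,6,7]=3  [4,7,8]=3  [5,6,7]=3  [5,6,8]=3  [6,7,8]=6
  size 4 → [0,4,6,7]=4  [0,4,7,8]=4  [1,3,5,6]=1  [2,4,7,8]=6  [2,5,6,8]=6  [2,6,7,8]=12  [3,5,6,7]=4  [3,5,6,8]=4  [4,5,6,7]=6  [4,6,7,8]=12  [5,6,7,8]=12
  size 5 → [0,2,4,7,8]=10  [0,4,5,6,7]=10  [0,4,6,7,8]=20  [1,3,5,6,7]=5  [1,3,5,6,8]=5  [2,3,5,6,8]=10  [2,4,6,7,8]=30  [2,5,6,7,8]=30  [3,4,5,6,7]=10  [3,5,6,7,8]=20  [4,5,6,7,8]=30
  size 6 → [0,2,4,6,7,8]=60  [0,3,4,5,6,7]=20  [0,4,5,6,7,8]=60  [1,2,3,5,6,8]=15  [1,3,4,5,6,7]=15  [1,3,5,6,7,8]=30  [2,3,5,6,7,8]=60  [2,4,5,6,7,8]=90  [3,4,5,6,7,8]=60
  size 7 → [0,1,3,4,5,6,7]=35  [0,2,4,5,6,7,8]=210  [0,3,4,5,6,7,8]=140  [1,2,3,5,6,7,8]=105  [1,3,4,5,6,7,8]=105  [2,3,4,5,6,7,8]=210
  first=0(c) contributes 420
  first=1(d) contributes 560
  first=2(f) contributes 280
|[w]| = 1260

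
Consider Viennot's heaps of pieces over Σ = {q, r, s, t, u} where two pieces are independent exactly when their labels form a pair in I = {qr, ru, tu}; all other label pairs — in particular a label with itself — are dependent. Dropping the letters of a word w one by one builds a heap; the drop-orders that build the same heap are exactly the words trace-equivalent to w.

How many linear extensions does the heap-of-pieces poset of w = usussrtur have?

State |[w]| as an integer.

4

drop 0:u onto floor
drop 1:s onto {0:u}
drop 2:u onto {1:s}
drop 3:s onto {2:u}
drop 4:s onto {3:s}
drop 5:r onto {4:s}
drop 6:t onto {5:r}
drop 7:u onto {4:s}
drop 8:r onto {6:t}
ground layer = {0:u}
drop-orders for the pieces not yet dropped (sum over which currently-grounded one goes next):
  1 to go: {7} 1  {8} 1
  2 to go: {6,8} 1  {7,8} 2
  3 to go: {5,6,8} 1  {6,7,8} 3
  4 to go: {5,6,7,8} 4
  5 to go: {4,5,6,7,8} 4
  6 to go: {3,4,5,6,7,8} 4
  7 to go: {2,3,4,5,6,7,8} 4
  if 0:u drops first: 4 orders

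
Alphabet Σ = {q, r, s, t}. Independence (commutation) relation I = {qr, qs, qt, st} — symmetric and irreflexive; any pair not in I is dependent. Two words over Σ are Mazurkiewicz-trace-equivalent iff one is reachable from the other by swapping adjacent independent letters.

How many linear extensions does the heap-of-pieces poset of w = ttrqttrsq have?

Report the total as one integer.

36

piece 0:t — minimal
piece 1:t rests on {0:t}
piece 2:r rests on {1:t}
piece 3:q — minimal
piece 4:t rests on {2:r}
piece 5:t rests on {4:t}
piece 6:r rests on {5:t}
piece 7:s rests on {6:r}
piece 8:q rests on {3:q}
minimal pieces: {0:t, 3:q}
ways to finish when only these pieces remain (= sum over removing one remaining piece with nothing left below it):
  1 left: {7}→1  {8}→1
  2 left: {3,8}→1  {6,7}→1  {7,8}→2
  3 left: {3,7,8}→3  {5,6,7}→1  {6,7,8}→3
  4 left: {3,6,7,8}→6  {4,5,6,7}→1  {5,6,7,8}→4
  5 left: {2,4,5,6,7}→1  {3,5,6,7,8}→10  {4,5,6,7,8}→5
  6 left: {1,2,4,5,6,7}→1  {2,4,5,6,7,8}→6  {3,4,5,6,7,8}→15
  7 left: {0,1,2,4,5,6,7}→1  {1,2,4,5,6,7,8}→7  {2,3,4,5,6,7,8}→21
  placing 0:t first → 28 extensions
  placing 3:q first → 8 extensions
total linear extensions = 36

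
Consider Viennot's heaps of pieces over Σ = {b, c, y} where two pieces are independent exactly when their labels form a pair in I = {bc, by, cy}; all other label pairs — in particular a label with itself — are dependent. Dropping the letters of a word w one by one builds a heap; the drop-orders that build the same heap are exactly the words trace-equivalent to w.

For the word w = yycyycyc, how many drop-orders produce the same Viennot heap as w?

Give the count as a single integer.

56

0(y) covers ∅
1(y) covers 0:y
2(c) covers ∅
3(y) covers 1:y
4(y) covers 3:y
5(c) covers 2:c
6(y) covers 4:y
7(c) covers 5:c
floor of heap: 0:y, 2:c
completions by unplaced set U, small U first (add the entries for U minus each lowest piece of U):
  |U|=1: {6}:1  {7}:1
  |U|=2: {4,6}:1  {5,7}:1  {6,7}:2
  |U|=3: {2,5,7}:1  {3,4,6}:1  {4,6,7}:3  {5,6,7}:3
  |U|=4: {1,3,4,6}:1  {2,5,6,7}:4  {3,4,6,7}:4  {4,5,6,7}:6
  |U|=5: {0,1,3,4,6}:1  {1,3,4,6,7}:5  {2,4,5,6,7}:10  {3,4,5,6,7}:10
  |U|=6: {0,1,3,4,6,7}:6  {1,3,4,5,6,7}:15  {2,3,4,5,6,7}:20
  start at 0(y): 35
  start at 2(c): 21
sum over floor = 56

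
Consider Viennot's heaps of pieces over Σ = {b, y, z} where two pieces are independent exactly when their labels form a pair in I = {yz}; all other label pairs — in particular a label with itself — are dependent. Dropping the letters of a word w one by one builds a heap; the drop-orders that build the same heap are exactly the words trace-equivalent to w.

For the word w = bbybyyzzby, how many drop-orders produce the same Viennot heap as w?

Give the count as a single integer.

drop 0:b onto floor
drop 1:b onto {0:b}
drop 2:y onto {1:b}
drop 3:b onto {2:y}
drop 4:y onto {3:b}
drop 5:y onto {4:y}
drop 6:z onto {3:b}
drop 7:z onto {6:z}
drop 8:b onto {5:y, 7:z}
drop 9:y onto {8:b}
ground layer = {0:b}
drop-orders for the pieces not yet dropped (sum over which currently-grounded one goes next):
  1 to go: {9} 1
  2 to go: {8,9} 1
  3 to go: {5,8,9} 1  {7,8,9} 1
  4 to go: {4,5,8,9} 1  {5,7,8,9} 2  {6,7,8,9} 1
  5 to go: {4,5,7,8,9} 3  {5,6,7,8,9} 3
  6 to go: {4,5,6,7,8,9} 6
  7 to go: {3,4,5,6,7,8,9} 6
  8 to go: {2,3,4,5,6,7,8,9} 6
  if 0:b drops first: 6 orders

6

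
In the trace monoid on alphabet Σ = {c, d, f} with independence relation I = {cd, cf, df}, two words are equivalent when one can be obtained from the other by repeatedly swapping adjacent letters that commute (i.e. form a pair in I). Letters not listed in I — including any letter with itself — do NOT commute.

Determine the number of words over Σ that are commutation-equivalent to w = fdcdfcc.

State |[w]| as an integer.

210

0(f) covers ∅
1(d) covers ∅
2(c) covers ∅
3(d) covers 1:d
4(f) covers 0:f
5(c) covers 2:c
6(c) covers 5:c
floor of heap: 0:f, 1:d, 2:c
completions by unplaced set U, small U first (add the entries for U minus each lowest piece of U):
  |U|=1: {3}:1  {4}:1  {6}:1
  |U|=2: {0,4}:1  {1,3}:1  {3,4}:2  {3,6}:2  {4,6}:2  {5,6}:1
  |U|=3: {0,3,4}:3  {0,4,6}:3  {1,3,4}:3  {1,3,6}:3  {2,5,6}:1  {3,4,6}:6  {3,5,6}:3  {4,5,6}:3
  |U|=4: {0,1,3,4}:6  {0,3,4,6}:12  {0,4,5,6}:6  {1,3,4,6}:12  {1,3,5,6}:6  {2,3,5,6}:4  {2,4,5,6}:4  {3,4,5,6}:12
  |U|=5: {0,1,3,4,6}:30  {0,2,4,5,6}:10  {0,3,4,5,6}:30  {1,2,3,5,6}:10  {1,3,4,5,6}:30  {2,3,4,5,6}:20
  start at 0(f): 60
  start at 1(d): 60
  start at 2(c): 90
sum over floor = 210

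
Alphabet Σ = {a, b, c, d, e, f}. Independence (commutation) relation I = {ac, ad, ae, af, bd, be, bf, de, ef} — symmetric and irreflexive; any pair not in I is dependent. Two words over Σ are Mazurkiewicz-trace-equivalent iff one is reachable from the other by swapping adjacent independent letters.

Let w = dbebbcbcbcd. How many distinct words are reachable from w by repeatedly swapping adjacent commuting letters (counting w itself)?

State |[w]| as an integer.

drop 0:d onto floor
drop 1:b onto floor
drop 2:e onto floor
drop 3:b onto {1:b}
drop 4:b onto {3:b}
drop 5:c onto {0:d, 2:e, 4:b}
drop 6:b onto {5:c}
drop 7:c onto {6:b}
drop 8:b onto {7:c}
drop 9:c onto {8:b}
drop 10:d onto {9:c}
ground layer = {0:d, 1:b, 2:e}
drop-orders for the pieces not yet dropped (sum over which currently-grounded one goes next):
  1 to go: {10} 1
  2 to go: {9,10} 1
  3 to go: {8,9,10} 1
  4 to go: {7,8,9,10} 1
  5 to go: {6,7,8,9,10} 1
  6 to go: {5,6,7,8,9,10} 1
  7 to go: {0,5,6,7,8,9,10} 1  {2,5,6,7,8,9,10} 1  {4,5,6,7,8,9,10} 1
  8 to go: {0,2,5,6,7,8,9,10} 2  {0,4,5,6,7,8,9,10} 2  {2,4,5,6,7,8,9,10} 2  {3,4,5,6,7,8,9,10} 1
  9 to go: {0,2,4,5,6,7,8,9,10} 6  {0,3,4,5,6,7,8,9,10} 3  {1,3,4,5,6,7,8,9,10} 1  {2,3,4,5,6,7,8,9,10} 3
  if 0:d drops first: 4 orders
  if 1:b drops first: 12 orders
  if 2:e drops first: 4 orders
heap linearizations: 20

20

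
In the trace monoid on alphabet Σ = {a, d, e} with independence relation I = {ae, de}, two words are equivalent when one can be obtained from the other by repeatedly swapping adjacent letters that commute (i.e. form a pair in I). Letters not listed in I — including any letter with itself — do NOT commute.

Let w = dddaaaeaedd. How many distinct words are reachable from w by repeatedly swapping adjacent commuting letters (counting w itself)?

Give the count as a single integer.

#0=d has no predecessor
#1=d depends on [0:d]
#2=d depends on [1:d]
#3=a depends on [2:d]
#4=a depends on [3:a]
#5=a depends on [4:a]
#6=e has no predecessor
#7=a depends on [5:a]
#8=e depends on [6:e]
#9=d depends on [7:a]
#10=d depends on [9:d]
sources: [0:d, 6:e]
N(rest) = Σ N(rest − s) over sources s of rest; N(one piece) = 1:
  size 1 → [8]=1  [10]=1
  size 2 → [6,8]=1  [8,10]=2  [9,10]=1
  size 3 → [6,8,10]=3  [7,9,10]=1  [8,9,10]=3
  size 4 → [5,7,9,10]=1  [6,8,9,10]=6  [7,8,9,10]=4
  size 5 → [4,5,7,9,10]=1  [5,7,8,9,10]=5  [6,7,8,9,10]=10
  size 6 → [3,4,5,7,9,10]=1  [4,5,7,8,9,10]=6  [5,6,7,8,9,10]=15
  size 7 → [2,3,4,5,7,9,10]=1  [3,4,5,7,8,9,10]=7  [4,5,6,7,8,9,10]=21
  size 8 → [1,2,3,4,5,7,9,10]=1  [2,3,4,5,7,8,9,10]=8  [3,4,5,6,7,8,9,10]=28
  size 9 → [0,1,2,3,4,5,7,9,10]=1  [1,2,3,4,5,7,8,9,10]=9  [2,3,4,5,6,7,8,9,10]=36
  first=0(d) contributes 45
  first=6(e) contributes 10
|[w]| = 55

55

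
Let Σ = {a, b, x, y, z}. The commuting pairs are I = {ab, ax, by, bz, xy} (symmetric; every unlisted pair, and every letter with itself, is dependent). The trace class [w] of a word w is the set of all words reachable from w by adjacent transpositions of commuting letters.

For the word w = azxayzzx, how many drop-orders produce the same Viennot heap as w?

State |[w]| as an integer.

#0=a has no predecessor
#1=z depends on [0:a]
#2=x depends on [1:z]
#3=a depends on [1:z]
#4=y depends on [3:a]
#5=z depends on [2:x, 4:y]
#6=z depends on [5:z]
#7=x depends on [6:z]
sources: [0:a]
N(rest) = Σ N(rest − s) over sources s of rest; N(one piece) = 1:
  size 1 → [7]=1
  size 2 → [6,7]=1
  size 3 → [5,6,7]=1
  size 4 → [2,5,6,7]=1  [4,5,6,7]=1
  size 5 → [2,4,5,6,7]=2  [3,4,5,6,7]=1
  size 6 → [2,3,4,5,6,7]=3
  first=0(a) contributes 3

3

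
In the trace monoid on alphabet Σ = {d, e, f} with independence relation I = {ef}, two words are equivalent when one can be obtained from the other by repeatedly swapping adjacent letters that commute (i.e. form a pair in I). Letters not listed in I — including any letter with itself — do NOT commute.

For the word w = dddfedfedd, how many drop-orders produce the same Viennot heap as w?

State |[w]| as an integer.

drop 0:d onto floor
drop 1:d onto {0:d}
drop 2:d onto {1:d}
drop 3:f onto {2:d}
drop 4:e onto {2:d}
drop 5:d onto {3:f, 4:e}
drop 6:f onto {5:d}
drop 7:e onto {5:d}
drop 8:d onto {6:f, 7:e}
drop 9:d onto {8:d}
ground layer = {0:d}
drop-orders for the pieces not yet dropped (sum over which currently-grounded one goes next):
  1 to go: {9} 1
  2 to go: {8,9} 1
  3 to go: {6,8,9} 1  {7,8,9} 1
  4 to go: {6,7,8,9} 2
  5 to go: {5,6,7,8,9} 2
  6 to go: {3,5,6,7,8,9} 2  {4,5,6,7,8,9} 2
  7 to go: {3,4,5,6,7,8,9} 4
  8 to go: {2,3,4,5,6,7,8,9} 4
  if 0:d drops first: 4 orders

4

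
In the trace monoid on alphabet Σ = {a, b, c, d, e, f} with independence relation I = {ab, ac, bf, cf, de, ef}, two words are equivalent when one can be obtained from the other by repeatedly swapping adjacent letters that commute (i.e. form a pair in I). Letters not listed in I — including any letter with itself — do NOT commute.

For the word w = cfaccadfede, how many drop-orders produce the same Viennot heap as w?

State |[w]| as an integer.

200

piece 0:c — minimal
piece 1:f — minimal
piece 2:a rests on {1:f}
piece 3:c rests on {0:c}
piece 4:c rests on {3:c}
piece 5:a rests on {2:a}
piece 6:d rests on {4:c, 5:a}
piece 7:f rests on {6:d}
piece 8:e rests on {4:c, 5:a}
piece 9:d rests on {7:f}
piece 10:e rests on {8:e}
minimal pieces: {0:c, 1:f}
ways to finish when only these pieces remain (= sum over removing one remaining piece with nothing left below it):
  1 left: {9}→1  {10}→1
  2 left: {7,9}→1  {8,10}→1  {9,10}→2
  3 left: {6,7,9}→1  {7,9,10}→3  {8,9,10}→3
  4 left: {6,7,9,10}→4  {7,8,9,10}→6
  5 left: {6,7,8,9,10}→10
  6 left: {4,6,7,8,9,10}→10  {5,6,7,8,9,10}→10
  7 left: {2,5,6,7,8,9,10}→10  {3,4,6,7,8,9,10}→10  {4,5,6,7,8,9,10}→20
  8 left: {0,3,4,6,7,8,9,10}→10  {1,2,5,6,7,8,9,10}→10  {2,4,5,6,7,8,9,10}→30  {3,4,5,6,7,8,9,10}→30
  9 left: {0,3,4,5,6,7,8,9,10}→40  {1,2,4,5,6,7,8,9,10}→40  {2,3,4,5,6,7,8,9,10}→60
  placing 0:c first → 100 extensions
  placing 1:f first → 100 extensions
total linear extensions = 200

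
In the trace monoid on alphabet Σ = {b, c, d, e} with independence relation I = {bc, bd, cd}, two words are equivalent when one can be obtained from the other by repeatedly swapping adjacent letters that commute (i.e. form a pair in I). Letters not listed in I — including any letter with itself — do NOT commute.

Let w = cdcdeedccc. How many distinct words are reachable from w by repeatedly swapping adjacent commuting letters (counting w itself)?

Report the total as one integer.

drop 0:c onto floor
drop 1:d onto floor
drop 2:c onto {0:c}
drop 3:d onto {1:d}
drop 4:e onto {2:c, 3:d}
drop 5:e onto {4:e}
drop 6:d onto {5:e}
drop 7:c onto {5:e}
drop 8:c onto {7:c}
drop 9:c onto {8:c}
ground layer = {0:c, 1:d}
drop-orders for the pieces not yet dropped (sum over which currently-grounded one goes next):
  1 to go: {6} 1  {9} 1
  2 to go: {6,9} 2  {8,9} 1
  3 to go: {6,8,9} 3  {7,8,9} 1
  4 to go: {6,7,8,9} 4
  5 to go: {5,6,7,8,9} 4
  6 to go: {4,5,6,7,8,9} 4
  7 to go: {2,4,5,6,7,8,9} 4  {3,4,5,6,7,8,9} 4
  8 to go: {0,2,4,5,6,7,8,9} 4  {1,3,4,5,6,7,8,9} 4  {2,3,4,5,6,7,8,9} 8
  if 0:c drops first: 12 orders
  if 1:d drops first: 12 orders
heap linearizations: 24

24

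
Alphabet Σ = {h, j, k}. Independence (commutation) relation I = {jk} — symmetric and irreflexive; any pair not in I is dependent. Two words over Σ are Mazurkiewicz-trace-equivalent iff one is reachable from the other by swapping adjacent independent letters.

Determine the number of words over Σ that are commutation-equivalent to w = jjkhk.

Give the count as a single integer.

3

piece 0:j — minimal
piece 1:j rests on {0:j}
piece 2:k — minimal
piece 3:h rests on {1:j, 2:k}
piece 4:k rests on {3:h}
minimal pieces: {0:j, 2:k}
ways to finish when only these pieces remain (= sum over removing one remaining piece with nothing left below it):
  1 left: {4}→1
  2 left: {3,4}→1
  3 left: {1,3,4}→1  {2,3,4}→1
  placing 0:j first → 2 extensions
  placing 2:k first → 1 extensions
total linear extensions = 3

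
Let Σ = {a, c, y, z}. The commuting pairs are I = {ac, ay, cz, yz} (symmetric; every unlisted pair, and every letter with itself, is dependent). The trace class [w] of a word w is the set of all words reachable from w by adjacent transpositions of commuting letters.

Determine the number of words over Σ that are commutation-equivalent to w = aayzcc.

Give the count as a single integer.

20

0(a) covers ∅
1(a) covers 0:a
2(y) covers ∅
3(z) covers 1:a
4(c) covers 2:y
5(c) covers 4:c
floor of heap: 0:a, 2:y
completions by unplaced set U, small U first (add the entries for U minus each lowest piece of U):
  |U|=1: {3}:1  {5}:1
  |U|=2: {1,3}:1  {3,5}:2  {4,5}:1
  |U|=3: {0,1,3}:1  {1,3,5}:3  {2,4,5}:1  {3,4,5}:3
  |U|=4: {0,1,3,5}:4  {1,3,4,5}:6  {2,3,4,5}:4
  start at 0(a): 10
  start at 2(y): 10
sum over floor = 20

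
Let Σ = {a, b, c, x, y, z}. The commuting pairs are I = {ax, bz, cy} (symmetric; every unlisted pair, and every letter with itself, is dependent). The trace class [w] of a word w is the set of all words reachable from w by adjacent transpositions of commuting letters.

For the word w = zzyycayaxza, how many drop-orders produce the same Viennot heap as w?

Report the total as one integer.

6

piece 0:z — minimal
piece 1:z rests on {0:z}
piece 2:y rests on {1:z}
piece 3:y rests on {2:y}
piece 4:c rests on {1:z}
piece 5:a rests on {3:y, 4:c}
piece 6:y rests on {5:a}
piece 7:a rests on {6:y}
piece 8:x rests on {6:y}
piece 9:z rests on {7:a, 8:x}
piece 10:a rests on {9:z}
minimal pieces: {0:z}
ways to finish when only these pieces remain (= sum over removing one remaining piece with nothing left below it):
  1 left: {10}→1
  2 left: {9,10}→1
  3 left: {7,9,10}→1  {8,9,10}→1
  4 left: {7,8,9,10}→2
  5 left: {6,7,8,9,10}→2
  6 left: {5,6,7,8,9,10}→2
  7 left: {3,5,6,7,8,9,10}→2  {4,5,6,7,8,9,10}→2
  8 left: {2,3,5,6,7,8,9,10}→2  {3,4,5,6,7,8,9,10}→4
  9 left: {2,3,4,5,6,7,8,9,10}→6
  placing 0:z first → 6 extensions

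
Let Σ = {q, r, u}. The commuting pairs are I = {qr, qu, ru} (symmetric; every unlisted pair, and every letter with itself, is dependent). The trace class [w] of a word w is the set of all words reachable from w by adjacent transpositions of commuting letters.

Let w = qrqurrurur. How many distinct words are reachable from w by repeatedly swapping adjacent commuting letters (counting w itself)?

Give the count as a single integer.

2520

#0=q has no predecessor
#1=r has no predecessor
#2=q depends on [0:q]
#3=u has no predecessor
#4=r depends on [1:r]
#5=r depends on [4:r]
#6=u depends on [3:u]
#7=r depends on [5:r]
#8=u depends on [6:u]
#9=r depends on [7:r]
sources: [0:q, 1:r, 3:u]
N(rest) = Σ N(rest − s) over sources s of rest; N(one piece) = 1:
  size 1 → [2]=1  [8]=1  [9]=1
  size 2 → [0,2]=1  [2,8]=2  [2,9]=2  [6,8]=1  [7,9]=1  [8,9]=2
  size 3 → [0,2,8]=3  [0,2,9]=3  [2,6,8]=3  [2,7,9]=3  [2,8,9]=6  [3,6,8]=1  [5,7,9]=1  [6,8,9]=3  [7,8,9]=3
  size 4 → [0,2,6,8]=6  [0,2,7,9]=6  [0,2,8,9]=12  [2,3,6,8]=4  [2,5,7,9]=4  [2,6,8,9]=12  [2,7,8,9]=12  [3,6,8,9]=4  [4,5,7,9]=1  [5,7,8,9]=4  [6,7,8,9]=6
  size 5 → [0,2,3,6,8]=10  [0,2,5,7,9]=10  [0,2,6,8,9]=30  [0,2,7,8,9]=30  [1,4,5,7,9]=1  [2,3,6,8,9]=20  [2,4,5,7,9]=5  [2,5,7,8,9]=20  [2,6,7,8,9]=30  [3,6,7,8,9]=10  [4,5,7,8,9]=5  [5,6,7,8,9]=10
  size 6 → [0,2,3,6,8,9]=60  [0,2,4,5,7,9]=15  [0,2,5,7,8,9]=60  [0,2,6,7,8,9]=90  [1,2,4,5,7,9]=6  [1,4,5,7,8,9]=6  [2,3,6,7,8,9]=60  [2,4,5,7,8,9]=30  [2,5,6,7,8,9]=60  [3,5,6,7,8,9]=20  [4,5,6,7,8,9]=15
  size 7 → [0,1,2,4,5,7,9]=21  [0,2,3,6,7,8,9]=210  [0,2,4,5,7,8,9]=105  [0,2,5,6,7,8,9]=210  [1,2,4,5,7,8,9]=42  [1,4,5,6,7,8,9]=21  [2,3,5,6,7,8,9]=140  [2,4,5,6,7,8,9]=105  [3,4,5,6,7,8,9]=35
  size 8 → [0,1,2,4,5,7,8,9]=168  [0,2,3,5,6,7,8,9]=560  [0,2,4,5,6,7,8,9]=420  [1,2,4,5,6,7,8,9]=168  [1,3,4,5,6,7,8,9]=56  [2,3,4,5,6,7,8,9]=280
  first=0(q) contributes 504
  first=1(r) contributes 1260
  first=3(u) contributes 756
|[w]| = 2520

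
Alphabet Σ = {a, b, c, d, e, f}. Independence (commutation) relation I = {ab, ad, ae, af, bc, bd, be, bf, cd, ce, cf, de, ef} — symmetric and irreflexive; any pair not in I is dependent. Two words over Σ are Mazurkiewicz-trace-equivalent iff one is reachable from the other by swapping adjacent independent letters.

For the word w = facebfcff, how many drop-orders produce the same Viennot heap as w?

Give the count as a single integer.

2520

#0=f has no predecessor
#1=a has no predecessor
#2=c depends on [1:a]
#3=e has no predecessor
#4=b has no predecessor
#5=f depends on [0:f]
#6=c depends on [2:c]
#7=f depends on [5:f]
#8=f depends on [7:f]
sources: [0:f, 1:a, 3:e, 4:b]
N(rest) = Σ N(rest − s) over sources s of rest; N(one piece) = 1:
  size 1 → [3]=1  [4]=1  [6]=1  [8]=1
  size 2 → [2,6]=1  [3,4]=2  [3,6]=2  [3,8]=2  [4,6]=2  [4,8]=2  [6,8]=2  [7,8]=1
  size 3 → [1,2,6]=1  [2,3,6]=3  [2,4,6]=3  [2,6,8]=3  [3,4,6]=6  [3,4,8]=6  [3,6,8]=6  [3,7,8]=3  [4,6,8]=6  [4,7,8]=3  [5,7,8]=1  [6,7,8]=3
  size 4 → [0,5,7,8]=1  [1,2,3,6]=4  [1,2,4,6]=4  [1,2,6,8]=4  [2,3,4,6]=12  [2,3,6,8]=12  [2,4,6,8]=12  [2,6,7,8]=6  [3,4,6,8]=24  [3,4,7,8]=12  [3,5,7,8]=4  [3,6,7,8]=12  [4,5,7,8]=4  [4,6,7,8]=12  [5,6,7,8]=4
  size 5 → [0,3,5,7,8]=5  [0,4,5,7,8]=5  [0,5,6,7,8]=5  [1,2,3,4,6]=20  [1,2,3,6,8]=20  [1,2,4,6,8]=20  [1,2,6,7,8]=10  [2,3,4,6,8]=60  [2,3,6,7,8]=30  [2,4,6,7,8]=30  [2,5,6,7,8]=10  [3,4,5,7,8]=20  [3,4,6,7,8]=60  [3,5,6,7,8]=20  [4,5,6,7,8]=20
  size 6 → [0,2,5,6,7,8]=15  [0,3,4,5,7,8]=30  [0,3,5,6,7,8]=30  [0,4,5,6,7,8]=30  [1,2,3,4,6,8]=120  [1,2,3,6,7,8]=60  [1,2,4,6,7,8]=60  [1,2,5,6,7,8]=20  [2,3,4,6,7,8]=180  [2,3,5,6,7,8]=60  [2,4,5,6,7,8]=60  [3,4,5,6,7,8]=120
  size 7 → [0,1,2,5,6,7,8]=35  [0,2,3,5,6,7,8]=105  [0,2,4,5,6,7,8]=105  [0,3,4,5,6,7,8]=210  [1,2,3,4,6,7,8]=420  [1,2,3,5,6,7,8]=140  [1,2,4,5,6,7,8]=140  [2,3,4,5,6,7,8]=420
  first=0(f) contributes 1120
  first=1(a) contributes 840
  first=3(e) contributes 280
  first=4(b) contributes 280
|[w]| = 2520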